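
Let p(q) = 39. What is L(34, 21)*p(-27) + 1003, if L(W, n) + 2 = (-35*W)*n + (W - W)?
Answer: -973685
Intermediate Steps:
L(W, n) = -2 - 35*W*n (L(W, n) = -2 + ((-35*W)*n + (W - W)) = -2 + (-35*W*n + 0) = -2 - 35*W*n)
L(34, 21)*p(-27) + 1003 = (-2 - 35*34*21)*39 + 1003 = (-2 - 24990)*39 + 1003 = -24992*39 + 1003 = -974688 + 1003 = -973685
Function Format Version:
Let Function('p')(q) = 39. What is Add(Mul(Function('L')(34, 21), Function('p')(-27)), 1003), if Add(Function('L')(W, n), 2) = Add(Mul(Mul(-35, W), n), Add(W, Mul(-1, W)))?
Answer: -973685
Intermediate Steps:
Function('L')(W, n) = Add(-2, Mul(-35, W, n)) (Function('L')(W, n) = Add(-2, Add(Mul(Mul(-35, W), n), Add(W, Mul(-1, W)))) = Add(-2, Add(Mul(-35, W, n), 0)) = Add(-2, Mul(-35, W, n)))
Add(Mul(Function('L')(34, 21), Function('p')(-27)), 1003) = Add(Mul(Add(-2, Mul(-35, 34, 21)), 39), 1003) = Add(Mul(Add(-2, -24990), 39), 1003) = Add(Mul(-24992, 39), 1003) = Add(-974688, 1003) = -973685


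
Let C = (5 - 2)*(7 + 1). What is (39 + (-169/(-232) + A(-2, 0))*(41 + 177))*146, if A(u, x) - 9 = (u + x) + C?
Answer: 58901729/58 ≈ 1.0155e+6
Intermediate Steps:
C = 24 (C = 3*8 = 24)
A(u, x) = 33 + u + x (A(u, x) = 9 + ((u + x) + 24) = 9 + (24 + u + x) = 33 + u + x)
(39 + (-169/(-232) + A(-2, 0))*(41 + 177))*146 = (39 + (-169/(-232) + (33 - 2 + 0))*(41 + 177))*146 = (39 + (-169*(-1/232) + 31)*218)*146 = (39 + (169/232 + 31)*218)*146 = (39 + (7361/232)*218)*146 = (39 + 802349/116)*146 = (806873/116)*146 = 58901729/58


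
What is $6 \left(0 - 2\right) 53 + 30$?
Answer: $-606$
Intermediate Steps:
$6 \left(0 - 2\right) 53 + 30 = 6 \left(-2\right) 53 + 30 = \left(-12\right) 53 + 30 = -636 + 30 = -606$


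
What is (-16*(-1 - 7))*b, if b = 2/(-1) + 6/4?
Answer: -64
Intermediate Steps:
b = -1/2 (b = 2*(-1) + 6*(1/4) = -2 + 3/2 = -1/2 ≈ -0.50000)
(-16*(-1 - 7))*b = -16*(-1 - 7)*(-1/2) = -16*(-8)*(-1/2) = 128*(-1/2) = -64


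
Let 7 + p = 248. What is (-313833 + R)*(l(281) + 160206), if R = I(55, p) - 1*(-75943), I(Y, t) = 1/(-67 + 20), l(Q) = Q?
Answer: -1794378024697/47 ≈ -3.8178e+10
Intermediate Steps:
p = 241 (p = -7 + 248 = 241)
I(Y, t) = -1/47 (I(Y, t) = 1/(-47) = -1/47)
R = 3569320/47 (R = -1/47 - 1*(-75943) = -1/47 + 75943 = 3569320/47 ≈ 75943.)
(-313833 + R)*(l(281) + 160206) = (-313833 + 3569320/47)*(281 + 160206) = -11180831/47*160487 = -1794378024697/47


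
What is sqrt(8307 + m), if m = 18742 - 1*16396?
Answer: sqrt(10653) ≈ 103.21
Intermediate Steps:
m = 2346 (m = 18742 - 16396 = 2346)
sqrt(8307 + m) = sqrt(8307 + 2346) = sqrt(10653)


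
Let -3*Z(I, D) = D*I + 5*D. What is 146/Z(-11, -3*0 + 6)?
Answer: 73/6 ≈ 12.167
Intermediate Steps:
Z(I, D) = -5*D/3 - D*I/3 (Z(I, D) = -(D*I + 5*D)/3 = -(5*D + D*I)/3 = -5*D/3 - D*I/3)
146/Z(-11, -3*0 + 6) = 146/((-(-3*0 + 6)*(5 - 11)/3)) = 146/((-⅓*(0 + 6)*(-6))) = 146/((-⅓*6*(-6))) = 146/12 = 146*(1/12) = 73/6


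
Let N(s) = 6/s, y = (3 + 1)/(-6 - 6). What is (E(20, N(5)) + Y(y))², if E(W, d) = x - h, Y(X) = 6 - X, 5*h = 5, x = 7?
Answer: 1369/9 ≈ 152.11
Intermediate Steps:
h = 1 (h = (⅕)*5 = 1)
y = -⅓ (y = 4/(-12) = 4*(-1/12) = -⅓ ≈ -0.33333)
E(W, d) = 6 (E(W, d) = 7 - 1*1 = 7 - 1 = 6)
(E(20, N(5)) + Y(y))² = (6 + (6 - 1*(-⅓)))² = (6 + (6 + ⅓))² = (6 + 19/3)² = (37/3)² = 1369/9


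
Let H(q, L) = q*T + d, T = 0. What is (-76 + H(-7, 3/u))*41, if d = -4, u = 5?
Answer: -3280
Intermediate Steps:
H(q, L) = -4 (H(q, L) = q*0 - 4 = 0 - 4 = -4)
(-76 + H(-7, 3/u))*41 = (-76 - 4)*41 = -80*41 = -3280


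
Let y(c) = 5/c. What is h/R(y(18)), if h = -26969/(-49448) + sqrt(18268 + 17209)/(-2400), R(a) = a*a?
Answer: 2184489/309050 - 27*sqrt(35477)/5000 ≈ 6.0513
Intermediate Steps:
R(a) = a**2
h = 26969/49448 - sqrt(35477)/2400 (h = -26969*(-1/49448) + sqrt(35477)*(-1/2400) = 26969/49448 - sqrt(35477)/2400 ≈ 0.46692)
h/R(y(18)) = (26969/49448 - sqrt(35477)/2400)/((5/18)**2) = (26969/49448 - sqrt(35477)/2400)/(25/324) = (26969/49448 - sqrt(35477)/2400)*(324/25) = 2184489/309050 - 27*sqrt(35477)/5000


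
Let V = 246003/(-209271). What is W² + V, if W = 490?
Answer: 16748573699/69757 ≈ 2.4010e+5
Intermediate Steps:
V = -82001/69757 (V = 246003*(-1/209271) = -82001/69757 ≈ -1.1755)
W² + V = 490² - 82001/69757 = 240100 - 82001/69757 = 16748573699/69757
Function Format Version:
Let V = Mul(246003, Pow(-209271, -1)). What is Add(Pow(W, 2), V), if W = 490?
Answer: Rational(16748573699, 69757) ≈ 2.4010e+5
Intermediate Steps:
V = Rational(-82001, 69757) (V = Mul(246003, Rational(-1, 209271)) = Rational(-82001, 69757) ≈ -1.1755)
Add(Pow(W, 2), V) = Add(Pow(490, 2), Rational(-82001, 69757)) = Add(240100, Rational(-82001, 69757)) = Rational(16748573699, 69757)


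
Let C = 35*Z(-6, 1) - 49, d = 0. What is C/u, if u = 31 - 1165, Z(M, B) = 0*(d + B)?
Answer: 7/162 ≈ 0.043210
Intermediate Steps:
Z(M, B) = 0 (Z(M, B) = 0*(0 + B) = 0*B = 0)
C = -49 (C = 35*0 - 49 = 0 - 49 = -49)
u = -1134
C/u = -49/(-1134) = -49*(-1/1134) = 7/162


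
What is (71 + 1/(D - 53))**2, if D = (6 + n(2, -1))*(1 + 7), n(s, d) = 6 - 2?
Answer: 3678724/729 ≈ 5046.3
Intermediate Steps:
n(s, d) = 4
D = 80 (D = (6 + 4)*(1 + 7) = 10*8 = 80)
(71 + 1/(D - 53))**2 = (71 + 1/(80 - 53))**2 = (71 + 1/27)**2 = (1918/27)**2 = 3678724/729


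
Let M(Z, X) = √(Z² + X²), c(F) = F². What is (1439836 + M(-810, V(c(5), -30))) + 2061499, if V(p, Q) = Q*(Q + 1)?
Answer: 3501335 + 30*√1570 ≈ 3.5025e+6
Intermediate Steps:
V(p, Q) = Q*(1 + Q)
M(Z, X) = √(X² + Z²)
(1439836 + M(-810, V(c(5), -30))) + 2061499 = (1439836 + √((-30*(1 - 30))² + (-810)²)) + 2061499 = (1439836 + √((-30*(-29))² + 656100)) + 2061499 = (1439836 + √(870² + 656100)) + 2061499 = (1439836 + √(756900 + 656100)) + 2061499 = (1439836 + √1413000) + 2061499 = (1439836 + 30*√1570) + 2061499 = 3501335 + 30*√1570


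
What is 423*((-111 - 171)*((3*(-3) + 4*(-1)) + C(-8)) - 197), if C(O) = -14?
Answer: 3137391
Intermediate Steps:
423*((-111 - 171)*((3*(-3) + 4*(-1)) + C(-8)) - 197) = 423*((-111 - 171)*((3*(-3) + 4*(-1)) - 14) - 197) = 423*(-282*((-9 - 4) - 14) - 197) = 423*(-282*(-13 - 14) - 197) = 423*(-282*(-27) - 197) = 423*(7614 - 197) = 423*7417 = 3137391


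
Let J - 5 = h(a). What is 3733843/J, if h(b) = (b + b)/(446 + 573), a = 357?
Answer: 3804786017/5809 ≈ 6.5498e+5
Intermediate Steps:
h(b) = 2*b/1019 (h(b) = (2*b)/1019 = (2*b)*(1/1019) = 2*b/1019)
J = 5809/1019 (J = 5 + (2/1019)*357 = 5 + 714/1019 = 5809/1019 ≈ 5.7007)
3733843/J = 3733843/(5809/1019) = 3733843*(1019/5809) = 3804786017/5809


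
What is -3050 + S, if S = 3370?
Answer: 320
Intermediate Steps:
-3050 + S = -3050 + 3370 = 320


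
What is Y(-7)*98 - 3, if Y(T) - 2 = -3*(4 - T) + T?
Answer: -3727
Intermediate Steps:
Y(T) = -10 + 4*T (Y(T) = 2 + (-3*(4 - T) + T) = 2 + ((-12 + 3*T) + T) = 2 + (-12 + 4*T) = -10 + 4*T)
Y(-7)*98 - 3 = (-10 + 4*(-7))*98 - 3 = (-10 - 28)*98 - 3 = -38*98 - 3 = -3724 - 3 = -3727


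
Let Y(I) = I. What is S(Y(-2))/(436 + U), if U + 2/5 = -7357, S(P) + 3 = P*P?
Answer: -5/34607 ≈ -0.00014448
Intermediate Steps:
S(P) = -3 + P² (S(P) = -3 + P*P = -3 + P²)
U = -36787/5 (U = -⅖ - 7357 = -36787/5 ≈ -7357.4)
S(Y(-2))/(436 + U) = (-3 + (-2)²)/(436 - 36787/5) = (-3 + 4)/(-34607/5) = 1*(-5/34607) = -5/34607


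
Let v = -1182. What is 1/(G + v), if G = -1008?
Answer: -1/2190 ≈ -0.00045662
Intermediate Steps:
1/(G + v) = 1/(-1008 - 1182) = 1/(-2190) = -1/2190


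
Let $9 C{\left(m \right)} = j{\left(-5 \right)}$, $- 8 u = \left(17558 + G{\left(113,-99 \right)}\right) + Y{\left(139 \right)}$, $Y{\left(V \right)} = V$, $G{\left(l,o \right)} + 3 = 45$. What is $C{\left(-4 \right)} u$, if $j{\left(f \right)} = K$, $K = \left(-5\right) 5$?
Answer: $\frac{49275}{8} \approx 6159.4$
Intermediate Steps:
$G{\left(l,o \right)} = 42$ ($G{\left(l,o \right)} = -3 + 45 = 42$)
$K = -25$
$u = - \frac{17739}{8}$ ($u = - \frac{\left(17558 + 42\right) + 139}{8} = - \frac{17600 + 139}{8} = \left(- \frac{1}{8}\right) 17739 = - \frac{17739}{8} \approx -2217.4$)
$j{\left(f \right)} = -25$
$C{\left(m \right)} = - \frac{25}{9}$ ($C{\left(m \right)} = \frac{1}{9} \left(-25\right) = - \frac{25}{9}$)
$C{\left(-4 \right)} u = \left(- \frac{25}{9}\right) \left(- \frac{17739}{8}\right) = \frac{49275}{8}$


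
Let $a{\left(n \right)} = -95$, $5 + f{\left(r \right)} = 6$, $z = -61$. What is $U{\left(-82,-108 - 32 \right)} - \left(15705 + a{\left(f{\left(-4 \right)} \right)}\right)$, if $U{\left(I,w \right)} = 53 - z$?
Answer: $-15496$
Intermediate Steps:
$f{\left(r \right)} = 1$ ($f{\left(r \right)} = -5 + 6 = 1$)
$U{\left(I,w \right)} = 114$ ($U{\left(I,w \right)} = 53 - -61 = 53 + 61 = 114$)
$U{\left(-82,-108 - 32 \right)} - \left(15705 + a{\left(f{\left(-4 \right)} \right)}\right) = 114 - 15610 = -15496$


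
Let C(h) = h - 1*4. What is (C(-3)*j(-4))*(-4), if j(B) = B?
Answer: -112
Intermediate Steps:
C(h) = -4 + h (C(h) = h - 4 = -4 + h)
(C(-3)*j(-4))*(-4) = ((-4 - 3)*(-4))*(-4) = -7*(-4)*(-4) = 28*(-4) = -112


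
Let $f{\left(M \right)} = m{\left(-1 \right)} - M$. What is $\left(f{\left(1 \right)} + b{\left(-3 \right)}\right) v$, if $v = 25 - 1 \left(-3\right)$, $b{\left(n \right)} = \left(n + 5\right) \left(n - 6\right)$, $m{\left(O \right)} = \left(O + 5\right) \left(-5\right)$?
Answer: $-1092$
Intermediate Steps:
$m{\left(O \right)} = -25 - 5 O$ ($m{\left(O \right)} = \left(5 + O\right) \left(-5\right) = -25 - 5 O$)
$b{\left(n \right)} = \left(-6 + n\right) \left(5 + n\right)$ ($b{\left(n \right)} = \left(5 + n\right) \left(-6 + n\right) = \left(-6 + n\right) \left(5 + n\right)$)
$f{\left(M \right)} = -20 - M$ ($f{\left(M \right)} = \left(-25 - -5\right) - M = \left(-25 + 5\right) - M = -20 - M$)
$v = 28$ ($v = 25 - -3 = 25 + 3 = 28$)
$\left(f{\left(1 \right)} + b{\left(-3 \right)}\right) v = \left(\left(-20 - 1\right) - \left(27 - 9\right)\right) 28 = \left(\left(-20 - 1\right) + \left(-30 + 9 + 3\right)\right) 28 = \left(-21 - 18\right) 28 = \left(-39\right) 28 = -1092$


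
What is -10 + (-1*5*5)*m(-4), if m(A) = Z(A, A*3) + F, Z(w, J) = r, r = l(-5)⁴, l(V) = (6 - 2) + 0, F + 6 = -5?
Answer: -6135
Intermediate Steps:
F = -11 (F = -6 - 5 = -11)
l(V) = 4 (l(V) = 4 + 0 = 4)
r = 256 (r = 4⁴ = 256)
Z(w, J) = 256
m(A) = 245 (m(A) = 256 - 11 = 245)
-10 + (-1*5*5)*m(-4) = -10 + (-1*5*5)*245 = -10 - 5*5*245 = -10 - 25*245 = -10 - 6125 = -6135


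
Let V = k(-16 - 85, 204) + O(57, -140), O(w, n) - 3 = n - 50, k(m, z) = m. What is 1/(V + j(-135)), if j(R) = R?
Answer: -1/423 ≈ -0.0023641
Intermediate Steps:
O(w, n) = -47 + n (O(w, n) = 3 + (n - 50) = 3 + (-50 + n) = -47 + n)
V = -288 (V = (-16 - 85) + (-47 - 140) = -101 - 187 = -288)
1/(V + j(-135)) = 1/(-288 - 135) = 1/(-423) = -1/423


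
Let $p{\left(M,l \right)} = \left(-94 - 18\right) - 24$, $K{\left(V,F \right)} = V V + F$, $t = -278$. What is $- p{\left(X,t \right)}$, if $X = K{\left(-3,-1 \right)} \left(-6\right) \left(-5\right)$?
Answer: $136$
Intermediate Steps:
$K{\left(V,F \right)} = F + V^{2}$ ($K{\left(V,F \right)} = V^{2} + F = F + V^{2}$)
$X = 240$ ($X = \left(-1 + \left(-3\right)^{2}\right) \left(-6\right) \left(-5\right) = \left(-1 + 9\right) \left(-6\right) \left(-5\right) = 8 \left(-6\right) \left(-5\right) = \left(-48\right) \left(-5\right) = 240$)
$p{\left(M,l \right)} = -136$ ($p{\left(M,l \right)} = -112 - 24 = -136$)
$- p{\left(X,t \right)} = \left(-1\right) \left(-136\right) = 136$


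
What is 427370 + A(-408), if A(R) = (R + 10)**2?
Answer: 585774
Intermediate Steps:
A(R) = (10 + R)**2
427370 + A(-408) = 427370 + (10 - 408)**2 = 427370 + (-398)**2 = 427370 + 158404 = 585774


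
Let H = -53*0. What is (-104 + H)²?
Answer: 10816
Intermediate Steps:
H = 0
(-104 + H)² = (-104 + 0)² = (-104)² = 10816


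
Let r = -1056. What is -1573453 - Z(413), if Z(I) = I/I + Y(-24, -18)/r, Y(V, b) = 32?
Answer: -51923981/33 ≈ -1.5735e+6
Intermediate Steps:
Z(I) = 32/33 (Z(I) = I/I + 32/(-1056) = 1 + 32*(-1/1056) = 1 - 1/33 = 32/33)
-1573453 - Z(413) = -1573453 - 1*32/33 = -1573453 - 32/33 = -51923981/33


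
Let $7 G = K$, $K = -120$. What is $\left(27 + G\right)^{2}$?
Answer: $\frac{4761}{49} \approx 97.163$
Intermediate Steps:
$G = - \frac{120}{7}$ ($G = \frac{1}{7} \left(-120\right) = - \frac{120}{7} \approx -17.143$)
$\left(27 + G\right)^{2} = \left(27 - \frac{120}{7}\right)^{2} = \left(\frac{69}{7}\right)^{2} = \frac{4761}{49}$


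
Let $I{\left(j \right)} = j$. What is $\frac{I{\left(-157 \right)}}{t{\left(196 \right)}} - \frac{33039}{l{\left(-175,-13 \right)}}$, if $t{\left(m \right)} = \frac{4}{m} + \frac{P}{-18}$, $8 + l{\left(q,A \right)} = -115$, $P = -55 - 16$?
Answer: $\frac{32835027}{143377} \approx 229.01$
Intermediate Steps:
$P = -71$
$l{\left(q,A \right)} = -123$ ($l{\left(q,A \right)} = -8 - 115 = -123$)
$t{\left(m \right)} = \frac{71}{18} + \frac{4}{m}$ ($t{\left(m \right)} = \frac{4}{m} - \frac{71}{-18} = \frac{4}{m} - - \frac{71}{18} = \frac{4}{m} + \frac{71}{18} = \frac{71}{18} + \frac{4}{m}$)
$\frac{I{\left(-157 \right)}}{t{\left(196 \right)}} - \frac{33039}{l{\left(-175,-13 \right)}} = - \frac{157}{\frac{71}{18} + \frac{4}{196}} - \frac{33039}{-123} = - \frac{157}{\frac{71}{18} + 4 \cdot \frac{1}{196}} - - \frac{11013}{41} = - \frac{157}{\frac{71}{18} + \frac{1}{49}} + \frac{11013}{41} = - \frac{157}{\frac{3497}{882}} + \frac{11013}{41} = \left(-157\right) \frac{882}{3497} + \frac{11013}{41} = - \frac{138474}{3497} + \frac{11013}{41} = \frac{32835027}{143377}$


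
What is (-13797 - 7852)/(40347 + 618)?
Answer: -21649/40965 ≈ -0.52848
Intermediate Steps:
(-13797 - 7852)/(40347 + 618) = -21649/40965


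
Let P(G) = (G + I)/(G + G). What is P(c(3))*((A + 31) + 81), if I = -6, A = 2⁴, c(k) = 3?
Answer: -64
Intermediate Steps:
A = 16
P(G) = (-6 + G)/(2*G) (P(G) = (G - 6)/(G + G) = (-6 + G)/((2*G)) = (-6 + G)*(1/(2*G)) = (-6 + G)/(2*G))
P(c(3))*((A + 31) + 81) = ((½)*(-6 + 3)/3)*((16 + 31) + 81) = ((½)*(⅓)*(-3))*(47 + 81) = -½*128 = -64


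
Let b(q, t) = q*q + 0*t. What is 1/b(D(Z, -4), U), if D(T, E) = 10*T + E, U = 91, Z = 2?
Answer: 1/256 ≈ 0.0039063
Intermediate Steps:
D(T, E) = E + 10*T
b(q, t) = q² (b(q, t) = q² + 0 = q²)
1/b(D(Z, -4), U) = 1/((-4 + 10*2)²) = 1/((-4 + 20)²) = 1/(16²) = 1/256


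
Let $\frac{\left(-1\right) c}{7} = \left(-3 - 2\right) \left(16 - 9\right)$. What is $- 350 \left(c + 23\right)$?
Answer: $-93800$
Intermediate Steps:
$c = 245$ ($c = - 7 \left(-3 - 2\right) \left(16 - 9\right) = - 7 \left(\left(-5\right) 7\right) = \left(-7\right) \left(-35\right) = 245$)
$- 350 \left(c + 23\right) = - 350 \left(245 + 23\right) = \left(-350\right) 268 = -93800$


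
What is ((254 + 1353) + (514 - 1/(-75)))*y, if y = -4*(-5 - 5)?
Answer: 1272608/15 ≈ 84841.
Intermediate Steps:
y = 40 (y = -4*(-10) = 40)
((254 + 1353) + (514 - 1/(-75)))*y = ((254 + 1353) + (514 - 1/(-75)))*40 = (1607 + (514 - 1*(-1/75)))*40 = (1607 + (514 + 1/75))*40 = (1607 + 38551/75)*40 = (159076/75)*40 = 1272608/15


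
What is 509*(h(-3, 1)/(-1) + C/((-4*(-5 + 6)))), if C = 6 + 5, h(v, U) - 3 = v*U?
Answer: -5599/4 ≈ -1399.8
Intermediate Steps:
h(v, U) = 3 + U*v (h(v, U) = 3 + v*U = 3 + U*v)
C = 11
509*(h(-3, 1)/(-1) + C/((-4*(-5 + 6)))) = 509*((3 + 1*(-3))/(-1) + 11/((-4*(-5 + 6)))) = 509*((3 - 3)*(-1) + 11/((-4*1))) = 509*(0*(-1) + 11/(-4)) = 509*(0 + 11*(-¼)) = 509*(0 - 11/4) = 509*(-11/4) = -5599/4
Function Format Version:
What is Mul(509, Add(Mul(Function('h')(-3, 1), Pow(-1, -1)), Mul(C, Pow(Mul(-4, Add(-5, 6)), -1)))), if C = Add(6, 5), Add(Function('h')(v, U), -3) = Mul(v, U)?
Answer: Rational(-5599, 4) ≈ -1399.8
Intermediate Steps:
Function('h')(v, U) = Add(3, Mul(U, v)) (Function('h')(v, U) = Add(3, Mul(v, U)) = Add(3, Mul(U, v)))
C = 11
Mul(509, Add(Mul(Function('h')(-3, 1), Pow(-1, -1)), Mul(C, Pow(Mul(-4, Add(-5, 6)), -1)))) = Mul(509, Add(Mul(Add(3, Mul(1, -3)), Pow(-1, -1)), Mul(11, Pow(Mul(-4, Add(-5, 6)), -1)))) = Mul(509, Add(Mul(Add(3, -3), -1), Mul(11, Pow(Mul(-4, 1), -1)))) = Mul(509, Add(Mul(0, -1), Mul(11, Pow(-4, -1)))) = Mul(509, Add(0, Mul(11, Rational(-1, 4)))) = Mul(509, Add(0, Rational(-11, 4))) = Mul(509, Rational(-11, 4)) = Rational(-5599, 4)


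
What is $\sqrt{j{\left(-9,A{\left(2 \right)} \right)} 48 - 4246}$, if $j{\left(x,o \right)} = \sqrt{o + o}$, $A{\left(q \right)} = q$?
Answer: $5 i \sqrt{166} \approx 64.421 i$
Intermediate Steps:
$j{\left(x,o \right)} = \sqrt{2} \sqrt{o}$ ($j{\left(x,o \right)} = \sqrt{2 o} = \sqrt{2} \sqrt{o}$)
$\sqrt{j{\left(-9,A{\left(2 \right)} \right)} 48 - 4246} = \sqrt{\sqrt{2} \sqrt{2} \cdot 48 - 4246} = \sqrt{2 \cdot 48 - 4246} = \sqrt{96 - 4246} = \sqrt{-4150} = 5 i \sqrt{166}$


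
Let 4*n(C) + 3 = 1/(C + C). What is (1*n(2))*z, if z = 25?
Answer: -275/16 ≈ -17.188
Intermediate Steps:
n(C) = -¾ + 1/(8*C) (n(C) = -¾ + 1/(4*(C + C)) = -¾ + 1/(4*((2*C))) = -¾ + (1/(2*C))/4 = -¾ + 1/(8*C))
(1*n(2))*z = (1*((⅛)*(1 - 6*2)/2))*25 = (1*((⅛)*(½)*(1 - 12)))*25 = (1*((⅛)*(½)*(-11)))*25 = (1*(-11/16))*25 = -11/16*25 = -275/16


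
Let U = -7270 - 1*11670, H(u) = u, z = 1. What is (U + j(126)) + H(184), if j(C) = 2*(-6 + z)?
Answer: -18766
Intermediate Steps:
j(C) = -10 (j(C) = 2*(-6 + 1) = 2*(-5) = -10)
U = -18940 (U = -7270 - 11670 = -18940)
(U + j(126)) + H(184) = (-18940 - 10) + 184 = -18950 + 184 = -18766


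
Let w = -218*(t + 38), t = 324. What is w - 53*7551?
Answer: -479119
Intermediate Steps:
w = -78916 (w = -218*(324 + 38) = -218*362 = -78916)
w - 53*7551 = -78916 - 53*7551 = -78916 - 400203 = -479119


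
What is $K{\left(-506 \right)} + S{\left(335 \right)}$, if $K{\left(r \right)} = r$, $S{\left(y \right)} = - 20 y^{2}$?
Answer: $-2245006$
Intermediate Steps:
$K{\left(-506 \right)} + S{\left(335 \right)} = -506 - 20 \cdot 335^{2} = -506 - 2244500 = -2245006$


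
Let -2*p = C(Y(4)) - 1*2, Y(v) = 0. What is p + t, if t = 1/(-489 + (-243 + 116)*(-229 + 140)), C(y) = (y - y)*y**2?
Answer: 10815/10814 ≈ 1.0001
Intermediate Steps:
C(y) = 0 (C(y) = 0*y**2 = 0)
p = 1 (p = -(0 - 1*2)/2 = -(0 - 2)/2 = -1/2*(-2) = 1)
t = 1/10814 (t = 1/(-489 - 127*(-89)) = 1/(-489 + 11303) = 1/10814 ≈ 9.2473e-5)
p + t = 1 + 1/10814 = 10815/10814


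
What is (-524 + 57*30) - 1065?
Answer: 121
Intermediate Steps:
(-524 + 57*30) - 1065 = (-524 + 1710) - 1065 = 1186 - 1065 = 121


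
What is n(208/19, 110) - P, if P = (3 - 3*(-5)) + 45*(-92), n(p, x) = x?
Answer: 4232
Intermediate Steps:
P = -4122 (P = (3 + 15) - 4140 = 18 - 4140 = -4122)
n(208/19, 110) - P = 110 - 1*(-4122) = 110 + 4122 = 4232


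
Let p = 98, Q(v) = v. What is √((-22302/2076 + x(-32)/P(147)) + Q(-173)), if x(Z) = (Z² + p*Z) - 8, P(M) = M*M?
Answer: I*√475585890470/50862 ≈ 13.559*I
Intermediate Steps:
P(M) = M²
x(Z) = -8 + Z² + 98*Z (x(Z) = (Z² + 98*Z) - 8 = -8 + Z² + 98*Z)
√((-22302/2076 + x(-32)/P(147)) + Q(-173)) = √((-22302/2076 + (-8 + (-32)² + 98*(-32))/(147²)) - 173) = √((-22302*1/2076 + (-8 + 1024 - 3136)/21609) - 173) = √((-3717/346 - 2120*1/21609) - 173) = √((-3717/346 - 2120/21609) - 173) = √(-81054173/7476714 - 173) = √(-1374525695/7476714) = I*√475585890470/50862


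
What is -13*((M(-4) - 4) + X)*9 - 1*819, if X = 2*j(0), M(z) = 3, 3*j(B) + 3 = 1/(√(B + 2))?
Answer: -468 - 39*√2 ≈ -523.15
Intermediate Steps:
j(B) = -1 + 1/(3*√(2 + B)) (j(B) = -1 + 1/(3*(√(B + 2))) = -1 + 1/(3*(√(2 + B))) = -1 + 1/(3*√(2 + B)))
X = -2 + √2/3 (X = 2*(-1 + 1/(3*√(2 + 0))) = 2*(-1 + 1/(3*√2)) = 2*(-1 + (√2/2)/3) = 2*(-1 + √2/6) = -2 + √2/3 ≈ -1.5286)
-13*((M(-4) - 4) + X)*9 - 1*819 = -13*((3 - 4) + (-2 + √2/3))*9 - 1*819 = -13*(-1 + (-2 + √2/3))*9 - 819 = -13*(-3 + √2/3)*9 - 819 = (39 - 13*√2/3)*9 - 819 = (351 - 39*√2) - 819 = -468 - 39*√2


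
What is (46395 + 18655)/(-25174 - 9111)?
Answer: -13010/6857 ≈ -1.8973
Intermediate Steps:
(46395 + 18655)/(-25174 - 9111) = 65050/(-34285) = 65050*(-1/34285) = -13010/6857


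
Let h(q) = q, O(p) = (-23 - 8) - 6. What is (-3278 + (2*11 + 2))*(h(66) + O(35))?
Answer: -94366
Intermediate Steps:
O(p) = -37 (O(p) = -31 - 6 = -37)
(-3278 + (2*11 + 2))*(h(66) + O(35)) = (-3278 + (2*11 + 2))*(66 - 37) = (-3278 + (22 + 2))*29 = (-3278 + 24)*29 = -3254*29 = -94366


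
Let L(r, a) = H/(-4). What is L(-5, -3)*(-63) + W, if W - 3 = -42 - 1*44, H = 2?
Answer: -103/2 ≈ -51.500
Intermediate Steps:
L(r, a) = -½ (L(r, a) = 2/(-4) = 2*(-¼) = -½)
W = -83 (W = 3 + (-42 - 1*44) = 3 + (-42 - 44) = 3 - 86 = -83)
L(-5, -3)*(-63) + W = -½*(-63) - 83 = 63/2 - 83 = -103/2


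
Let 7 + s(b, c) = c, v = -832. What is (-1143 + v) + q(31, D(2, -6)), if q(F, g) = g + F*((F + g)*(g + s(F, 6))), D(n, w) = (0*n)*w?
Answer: -2936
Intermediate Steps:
s(b, c) = -7 + c
D(n, w) = 0 (D(n, w) = 0*w = 0)
q(F, g) = g + F*(-1 + g)*(F + g) (q(F, g) = g + F*((F + g)*(g + (-7 + 6))) = g + F*((F + g)*(g - 1)) = g + F*((F + g)*(-1 + g)) = g + F*((-1 + g)*(F + g)) = g + F*(-1 + g)*(F + g))
(-1143 + v) + q(31, D(2, -6)) = (-1143 - 832) + (0 - 1*31**2 + 31*0**2 + 0*31**2 - 1*31*0) = -1975 + (0 - 1*961 + 31*0 + 0*961 + 0) = -1975 + (0 - 961 + 0 + 0 + 0) = -1975 - 961 = -2936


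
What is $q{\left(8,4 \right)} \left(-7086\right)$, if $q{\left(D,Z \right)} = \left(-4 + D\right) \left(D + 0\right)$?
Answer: $-226752$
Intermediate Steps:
$q{\left(D,Z \right)} = D \left(-4 + D\right)$ ($q{\left(D,Z \right)} = \left(-4 + D\right) D = D \left(-4 + D\right)$)
$q{\left(8,4 \right)} \left(-7086\right) = 8 \left(-4 + 8\right) \left(-7086\right) = 8 \cdot 4 \left(-7086\right) = 32 \left(-7086\right) = -226752$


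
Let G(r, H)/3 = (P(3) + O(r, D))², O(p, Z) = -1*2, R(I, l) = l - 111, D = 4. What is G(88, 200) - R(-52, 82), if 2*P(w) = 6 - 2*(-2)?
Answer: 56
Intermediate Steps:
R(I, l) = -111 + l
O(p, Z) = -2
P(w) = 5 (P(w) = (6 - 2*(-2))/2 = (6 + 4)/2 = (½)*10 = 5)
G(r, H) = 27 (G(r, H) = 3*(5 - 2)² = 3*3² = 3*9 = 27)
G(88, 200) - R(-52, 82) = 27 - (-111 + 82) = 27 - 1*(-29) = 27 + 29 = 56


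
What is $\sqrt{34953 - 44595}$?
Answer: $i \sqrt{9642} \approx 98.194 i$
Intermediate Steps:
$\sqrt{34953 - 44595} = \sqrt{-9642} = i \sqrt{9642}$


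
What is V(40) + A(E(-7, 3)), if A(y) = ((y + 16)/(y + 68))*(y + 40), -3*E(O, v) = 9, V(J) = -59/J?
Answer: 237/40 ≈ 5.9250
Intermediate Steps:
E(O, v) = -3 (E(O, v) = -⅓*9 = -3)
A(y) = (16 + y)*(40 + y)/(68 + y) (A(y) = ((16 + y)/(68 + y))*(40 + y) = (16 + y)*(40 + y)/(68 + y))
V(40) + A(E(-7, 3)) = -59/40 + (640 + (-3)² + 56*(-3))/(68 - 3) = -59*1/40 + (640 + 9 - 168)/65 = -59/40 + (1/65)*481 = -59/40 + 37/5 = 237/40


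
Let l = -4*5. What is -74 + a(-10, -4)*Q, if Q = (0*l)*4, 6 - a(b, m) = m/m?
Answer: -74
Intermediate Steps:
l = -20
a(b, m) = 5 (a(b, m) = 6 - m/m = 6 - 1*1 = 6 - 1 = 5)
Q = 0 (Q = (0*(-20))*4 = 0*4 = 0)
-74 + a(-10, -4)*Q = -74 + 5*0 = -74 + 0 = -74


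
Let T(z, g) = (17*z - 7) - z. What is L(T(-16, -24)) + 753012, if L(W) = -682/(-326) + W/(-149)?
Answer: 18288496122/24287 ≈ 7.5302e+5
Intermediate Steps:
T(z, g) = -7 + 16*z (T(z, g) = (-7 + 17*z) - z = -7 + 16*z)
L(W) = 341/163 - W/149 (L(W) = -682*(-1/326) + W*(-1/149) = 341/163 - W/149)
L(T(-16, -24)) + 753012 = (341/163 - (-7 + 16*(-16))/149) + 753012 = (341/163 - (-7 - 256)/149) + 753012 = (341/163 - 1/149*(-263)) + 753012 = (341/163 + 263/149) + 753012 = 93678/24287 + 753012 = 18288496122/24287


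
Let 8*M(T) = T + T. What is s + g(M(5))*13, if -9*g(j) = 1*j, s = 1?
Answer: -29/36 ≈ -0.80556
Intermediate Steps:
M(T) = T/4 (M(T) = (T + T)/8 = (2*T)/8 = T/4)
g(j) = -j/9
s + g(M(5))*13 = 1 - 5/36*13 = 1 - 65/36 = -29/36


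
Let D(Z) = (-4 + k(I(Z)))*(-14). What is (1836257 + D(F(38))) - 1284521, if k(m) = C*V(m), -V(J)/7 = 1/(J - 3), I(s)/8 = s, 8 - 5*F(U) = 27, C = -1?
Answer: 92149754/167 ≈ 5.5180e+5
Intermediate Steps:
F(U) = -19/5 (F(U) = 8/5 - ⅕*27 = 8/5 - 27/5 = -19/5)
I(s) = 8*s
V(J) = -7/(-3 + J) (V(J) = -7/(J - 3) = -7/(-3 + J))
k(m) = 7/(-3 + m) (k(m) = -(-7)/(-3 + m) = 7/(-3 + m))
D(Z) = 56 - 98/(-3 + 8*Z) (D(Z) = (-4 + 7/(-3 + 8*Z))*(-14) = 56 - 98/(-3 + 8*Z))
(1836257 + D(F(38))) - 1284521 = (1836257 + 14*(-19 + 32*(-19/5))/(-3 + 8*(-19/5))) - 1284521 = (1836257 + 14*(-19 - 608/5)/(-3 - 152/5)) - 1284521 = (1836257 + 14*(-703/5)/(-167/5)) - 1284521 = (1836257 + 14*(-5/167)*(-703/5)) - 1284521 = (1836257 + 9842/167) - 1284521 = 306664761/167 - 1284521 = 92149754/167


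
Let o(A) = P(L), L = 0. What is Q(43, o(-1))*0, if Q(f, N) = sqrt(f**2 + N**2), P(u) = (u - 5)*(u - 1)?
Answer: 0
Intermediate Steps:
P(u) = (-1 + u)*(-5 + u) (P(u) = (-5 + u)*(-1 + u) = (-1 + u)*(-5 + u))
o(A) = 5 (o(A) = 5 + 0**2 - 6*0 = 5 + 0 + 0 = 5)
Q(f, N) = sqrt(N**2 + f**2)
Q(43, o(-1))*0 = sqrt(5**2 + 43**2)*0 = sqrt(25 + 1849)*0 = sqrt(1874)*0 = 0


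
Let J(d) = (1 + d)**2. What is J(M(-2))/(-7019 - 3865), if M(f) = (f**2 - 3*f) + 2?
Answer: -169/10884 ≈ -0.015527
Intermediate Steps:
M(f) = 2 + f**2 - 3*f
J(M(-2))/(-7019 - 3865) = (1 + (2 + (-2)**2 - 3*(-2)))**2/(-7019 - 3865) = (1 + (2 + 4 + 6))**2/(-10884) = (1 + 12)**2*(-1/10884) = 13**2*(-1/10884) = 169*(-1/10884) = -169/10884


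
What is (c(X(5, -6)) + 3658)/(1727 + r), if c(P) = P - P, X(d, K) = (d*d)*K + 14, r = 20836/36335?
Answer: 132913430/62771381 ≈ 2.1174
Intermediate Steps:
r = 20836/36335 (r = 20836*(1/36335) = 20836/36335 ≈ 0.57344)
X(d, K) = 14 + K*d² (X(d, K) = d²*K + 14 = K*d² + 14 = 14 + K*d²)
c(P) = 0
(c(X(5, -6)) + 3658)/(1727 + r) = (0 + 3658)/(1727 + 20836/36335) = 3658/(62771381/36335) = 3658*(36335/62771381) = 132913430/62771381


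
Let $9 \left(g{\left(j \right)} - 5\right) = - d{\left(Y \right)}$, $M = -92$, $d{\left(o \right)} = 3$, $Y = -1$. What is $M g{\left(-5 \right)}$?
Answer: $- \frac{1288}{3} \approx -429.33$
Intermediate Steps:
$g{\left(j \right)} = \frac{14}{3}$ ($g{\left(j \right)} = 5 + \frac{\left(-1\right) 3}{9} = 5 + \frac{1}{9} \left(-3\right) = 5 - \frac{1}{3} = \frac{14}{3}$)
$M g{\left(-5 \right)} = \left(-92\right) \frac{14}{3} = - \frac{1288}{3}$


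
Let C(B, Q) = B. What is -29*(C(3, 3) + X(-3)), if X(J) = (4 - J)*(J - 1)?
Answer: 725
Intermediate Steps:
X(J) = (-1 + J)*(4 - J) (X(J) = (4 - J)*(-1 + J) = (-1 + J)*(4 - J))
-29*(C(3, 3) + X(-3)) = -29*(3 + (-4 - 1*(-3)**2 + 5*(-3))) = -29*(3 + (-4 - 1*9 - 15)) = -29*(3 + (-4 - 9 - 15)) = -29*(3 - 28) = -29*(-25) = 725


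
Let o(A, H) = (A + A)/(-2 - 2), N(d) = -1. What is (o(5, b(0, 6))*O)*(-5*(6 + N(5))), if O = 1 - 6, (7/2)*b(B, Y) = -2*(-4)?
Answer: -625/2 ≈ -312.50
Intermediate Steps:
b(B, Y) = 16/7 (b(B, Y) = 2*(-2*(-4))/7 = (2/7)*8 = 16/7)
o(A, H) = -A/2 (o(A, H) = (2*A)/(-4) = (2*A)*(-1/4) = -A/2)
O = -5
(o(5, b(0, 6))*O)*(-5*(6 + N(5))) = (-1/2*5*(-5))*(-5*(6 - 1)) = (-5/2*(-5))*(-5*5) = (25/2)*(-25) = -625/2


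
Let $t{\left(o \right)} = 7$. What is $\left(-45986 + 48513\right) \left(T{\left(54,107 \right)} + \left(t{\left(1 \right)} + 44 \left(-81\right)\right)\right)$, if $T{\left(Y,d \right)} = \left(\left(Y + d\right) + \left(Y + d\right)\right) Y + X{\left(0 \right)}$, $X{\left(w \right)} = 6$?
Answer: $34966099$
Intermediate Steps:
$T{\left(Y,d \right)} = 6 + Y \left(2 Y + 2 d\right)$ ($T{\left(Y,d \right)} = \left(\left(Y + d\right) + \left(Y + d\right)\right) Y + 6 = \left(2 Y + 2 d\right) Y + 6 = Y \left(2 Y + 2 d\right) + 6 = 6 + Y \left(2 Y + 2 d\right)$)
$\left(-45986 + 48513\right) \left(T{\left(54,107 \right)} + \left(t{\left(1 \right)} + 44 \left(-81\right)\right)\right) = \left(-45986 + 48513\right) \left(\left(6 + 2 \cdot 54^{2} + 2 \cdot 54 \cdot 107\right) + \left(7 + 44 \left(-81\right)\right)\right) = 2527 \left(\left(6 + 2 \cdot 2916 + 11556\right) + \left(7 - 3564\right)\right) = 2527 \left(\left(6 + 5832 + 11556\right) - 3557\right) = 2527 \left(17394 - 3557\right) = 2527 \cdot 13837 = 34966099$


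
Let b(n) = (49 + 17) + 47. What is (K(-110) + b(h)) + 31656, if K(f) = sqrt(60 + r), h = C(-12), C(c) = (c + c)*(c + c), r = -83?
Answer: 31769 + I*sqrt(23) ≈ 31769.0 + 4.7958*I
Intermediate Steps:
C(c) = 4*c**2 (C(c) = (2*c)*(2*c) = 4*c**2)
h = 576 (h = 4*(-12)**2 = 4*144 = 576)
b(n) = 113 (b(n) = 66 + 47 = 113)
K(f) = I*sqrt(23) (K(f) = sqrt(60 - 83) = sqrt(-23) = I*sqrt(23))
(K(-110) + b(h)) + 31656 = (I*sqrt(23) + 113) + 31656 = (113 + I*sqrt(23)) + 31656 = 31769 + I*sqrt(23)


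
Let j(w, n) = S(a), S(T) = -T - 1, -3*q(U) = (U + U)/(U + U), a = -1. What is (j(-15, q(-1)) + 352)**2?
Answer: 123904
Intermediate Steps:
q(U) = -1/3 (q(U) = -(U + U)/(3*(U + U)) = -2*U/(3*(2*U)) = -2*U*1/(2*U)/3 = -1/3*1 = -1/3)
S(T) = -1 - T
j(w, n) = 0 (j(w, n) = -1 - 1*(-1) = -1 + 1 = 0)
(j(-15, q(-1)) + 352)**2 = (0 + 352)**2 = 352**2 = 123904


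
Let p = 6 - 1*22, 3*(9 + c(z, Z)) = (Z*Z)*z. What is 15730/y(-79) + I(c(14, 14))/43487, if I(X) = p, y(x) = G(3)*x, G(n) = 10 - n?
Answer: -684059358/24048311 ≈ -28.445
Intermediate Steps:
c(z, Z) = -9 + z*Z²/3 (c(z, Z) = -9 + ((Z*Z)*z)/3 = -9 + (Z²*z)/3 = -9 + (z*Z²)/3 = -9 + z*Z²/3)
y(x) = 7*x (y(x) = (10 - 1*3)*x = (10 - 3)*x = 7*x)
p = -16 (p = 6 - 22 = -16)
I(X) = -16
15730/y(-79) + I(c(14, 14))/43487 = 15730/((7*(-79))) - 16/43487 = 15730/(-553) - 16*1/43487 = 15730*(-1/553) - 16/43487 = -15730/553 - 16/43487 = -684059358/24048311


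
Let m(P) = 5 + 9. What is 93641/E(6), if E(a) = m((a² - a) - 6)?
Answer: 93641/14 ≈ 6688.6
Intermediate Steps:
m(P) = 14
E(a) = 14
93641/E(6) = 93641/14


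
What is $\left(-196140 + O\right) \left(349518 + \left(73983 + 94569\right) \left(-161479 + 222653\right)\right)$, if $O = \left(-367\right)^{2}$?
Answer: $-633642742180266$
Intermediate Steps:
$O = 134689$
$\left(-196140 + O\right) \left(349518 + \left(73983 + 94569\right) \left(-161479 + 222653\right)\right) = \left(-196140 + 134689\right) \left(349518 + \left(73983 + 94569\right) \left(-161479 + 222653\right)\right) = - 61451 \left(349518 + 168552 \cdot 61174\right) = - 61451 \left(349518 + 10311000048\right) = \left(-61451\right) 10311349566 = -633642742180266$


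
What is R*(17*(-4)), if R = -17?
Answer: 1156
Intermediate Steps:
R*(17*(-4)) = -289*(-4) = -17*(-68) = 1156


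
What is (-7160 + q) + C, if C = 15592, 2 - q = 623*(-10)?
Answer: 14664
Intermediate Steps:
q = 6232 (q = 2 - 623*(-10) = 2 - 1*(-6230) = 2 + 6230 = 6232)
(-7160 + q) + C = (-7160 + 6232) + 15592 = -928 + 15592 = 14664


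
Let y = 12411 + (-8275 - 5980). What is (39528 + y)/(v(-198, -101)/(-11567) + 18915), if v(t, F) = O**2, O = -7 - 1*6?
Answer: 108972707/54697409 ≈ 1.9923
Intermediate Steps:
y = -1844 (y = 12411 - 14255 = -1844)
O = -13 (O = -7 - 6 = -13)
v(t, F) = 169 (v(t, F) = (-13)**2 = 169)
(39528 + y)/(v(-198, -101)/(-11567) + 18915) = (39528 - 1844)/(169/(-11567) + 18915) = 37684/(169*(-1/11567) + 18915) = 37684/(-169/11567 + 18915) = 37684/(218789636/11567) = 37684*(11567/218789636) = 108972707/54697409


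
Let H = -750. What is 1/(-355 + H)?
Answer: -1/1105 ≈ -0.00090498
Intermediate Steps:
1/(-355 + H) = 1/(-355 - 750) = 1/(-1105) = -1/1105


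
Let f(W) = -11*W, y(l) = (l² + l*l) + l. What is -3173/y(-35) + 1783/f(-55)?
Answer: 477256/292215 ≈ 1.6332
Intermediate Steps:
y(l) = l + 2*l² (y(l) = (l² + l²) + l = 2*l² + l = l + 2*l²)
-3173/y(-35) + 1783/f(-55) = -3173*(-1/(35*(1 + 2*(-35)))) + 1783/((-11*(-55))) = -3173*(-1/(35*(1 - 70))) + 1783/605 = -3173/((-35*(-69))) + 1783*(1/605) = -3173/2415 + 1783/605 = 477256/292215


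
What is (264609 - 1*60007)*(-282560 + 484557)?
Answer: 41328990194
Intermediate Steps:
(264609 - 1*60007)*(-282560 + 484557) = (264609 - 60007)*201997 = 204602*201997 = 41328990194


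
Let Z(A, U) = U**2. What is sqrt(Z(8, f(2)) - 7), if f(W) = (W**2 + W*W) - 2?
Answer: sqrt(29) ≈ 5.3852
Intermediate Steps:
f(W) = -2 + 2*W**2 (f(W) = (W**2 + W**2) - 2 = 2*W**2 - 2 = -2 + 2*W**2)
sqrt(Z(8, f(2)) - 7) = sqrt((-2 + 2*2**2)**2 - 7) = sqrt((-2 + 2*4)**2 - 7) = sqrt((-2 + 8)**2 - 7) = sqrt(6**2 - 7) = sqrt(36 - 7) = sqrt(29)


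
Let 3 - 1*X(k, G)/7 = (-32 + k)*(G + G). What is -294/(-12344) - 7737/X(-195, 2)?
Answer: -46815345/39358844 ≈ -1.1894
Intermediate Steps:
X(k, G) = 21 - 14*G*(-32 + k) (X(k, G) = 21 - 7*(-32 + k)*(G + G) = 21 - 7*(-32 + k)*2*G = 21 - 14*G*(-32 + k))
-294/(-12344) - 7737/X(-195, 2) = -294/(-12344) - 7737/(21 + 448*2 - 14*2*(-195)) = -294*(-1/12344) - 7737/(21 + 896 + 5460) = 147/6172 - 7737/6377 = -46815345/39358844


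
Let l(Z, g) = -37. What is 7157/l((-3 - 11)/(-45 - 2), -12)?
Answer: -7157/37 ≈ -193.43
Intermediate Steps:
7157/l((-3 - 11)/(-45 - 2), -12) = 7157/(-37) = 7157*(-1/37) = -7157/37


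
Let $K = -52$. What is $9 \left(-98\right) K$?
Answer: $45864$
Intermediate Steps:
$9 \left(-98\right) K = 9 \left(-98\right) \left(-52\right) = \left(-882\right) \left(-52\right) = 45864$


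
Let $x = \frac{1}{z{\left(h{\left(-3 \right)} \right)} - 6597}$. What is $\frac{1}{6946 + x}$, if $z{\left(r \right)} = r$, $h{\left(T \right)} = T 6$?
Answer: $\frac{6615}{45947789} \approx 0.00014397$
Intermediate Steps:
$h{\left(T \right)} = 6 T$
$x = - \frac{1}{6615}$ ($x = \frac{1}{6 \left(-3\right) - 6597} = \frac{1}{-18 - 6597} = \frac{1}{-6615} = - \frac{1}{6615} \approx -0.00015117$)
$\frac{1}{6946 + x} = \frac{1}{6946 - \frac{1}{6615}} = \frac{1}{\frac{45947789}{6615}} = \frac{6615}{45947789}$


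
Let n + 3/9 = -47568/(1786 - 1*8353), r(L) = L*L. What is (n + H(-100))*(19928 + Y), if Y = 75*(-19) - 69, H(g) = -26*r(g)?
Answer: -31473743763514/6567 ≈ -4.7927e+9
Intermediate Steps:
r(L) = L²
H(g) = -26*g²
n = 45379/6567 (n = -⅓ - 47568/(1786 - 1*8353) = -⅓ - 47568/(1786 - 8353) = -⅓ - 47568/(-6567) = -⅓ - 47568*(-1/6567) = -⅓ + 15856/2189 = 45379/6567 ≈ 6.9102)
Y = -1494 (Y = -1425 - 69 = -1494)
(n + H(-100))*(19928 + Y) = (45379/6567 - 26*(-100)²)*(19928 - 1494) = (45379/6567 - 26*10000)*18434 = (45379/6567 - 260000)*18434 = -1707374621/6567*18434 = -31473743763514/6567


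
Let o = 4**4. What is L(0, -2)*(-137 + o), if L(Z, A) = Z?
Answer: 0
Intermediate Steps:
o = 256
L(0, -2)*(-137 + o) = 0*(-137 + 256) = 0*119 = 0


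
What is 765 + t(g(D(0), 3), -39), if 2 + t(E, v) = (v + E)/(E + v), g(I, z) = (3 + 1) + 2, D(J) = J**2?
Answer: 764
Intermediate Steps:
g(I, z) = 6 (g(I, z) = 4 + 2 = 6)
t(E, v) = -1 (t(E, v) = -2 + (v + E)/(E + v) = -2 + (E + v)/(E + v) = -2 + 1 = -1)
765 + t(g(D(0), 3), -39) = 765 - 1 = 764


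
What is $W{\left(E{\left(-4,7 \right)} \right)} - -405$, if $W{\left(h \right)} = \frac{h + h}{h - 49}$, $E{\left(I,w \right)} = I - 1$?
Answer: $\frac{10940}{27} \approx 405.19$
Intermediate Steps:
$E{\left(I,w \right)} = -1 + I$
$W{\left(h \right)} = \frac{2 h}{-49 + h}$
$W{\left(E{\left(-4,7 \right)} \right)} - -405 = \frac{2 \left(-1 - 4\right)}{-49 - 5} - -405 = 2 \left(-5\right) \frac{1}{-49 - 5} + 405 = 2 \left(-5\right) \frac{1}{-54} + 405 = 2 \left(-5\right) \left(- \frac{1}{54}\right) + 405 = \frac{5}{27} + 405 = \frac{10940}{27}$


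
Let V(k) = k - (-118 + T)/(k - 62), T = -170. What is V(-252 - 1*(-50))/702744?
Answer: -1117/3865092 ≈ -0.00028900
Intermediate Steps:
V(k) = k + 288/(-62 + k) (V(k) = k - (-118 - 170)/(k - 62) = k - (-288)/(-62 + k) = k + 288/(-62 + k))
V(-252 - 1*(-50))/702744 = ((288 + (-252 - 1*(-50))² - 62*(-252 - 1*(-50)))/(-62 + (-252 - 1*(-50))))/702744 = ((288 + (-252 + 50)² - 62*(-252 + 50))/(-62 + (-252 + 50)))*(1/702744) = ((288 + (-202)² - 62*(-202))/(-62 - 202))*(1/702744) = ((288 + 40804 + 12524)/(-264))*(1/702744) = -1/264*53616*(1/702744) = -2234/11*1/702744 = -1117/3865092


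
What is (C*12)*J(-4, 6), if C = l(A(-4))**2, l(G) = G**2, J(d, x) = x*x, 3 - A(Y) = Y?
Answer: 1037232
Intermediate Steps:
A(Y) = 3 - Y
J(d, x) = x**2
C = 2401 (C = ((3 - 1*(-4))**2)**2 = ((3 + 4)**2)**2 = (7**2)**2 = 49**2 = 2401)
(C*12)*J(-4, 6) = (2401*12)*6**2 = 28812*36 = 1037232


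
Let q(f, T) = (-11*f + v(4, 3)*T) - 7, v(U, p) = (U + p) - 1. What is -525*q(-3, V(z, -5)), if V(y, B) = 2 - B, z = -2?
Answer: -35700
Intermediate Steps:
v(U, p) = -1 + U + p
q(f, T) = -7 - 11*f + 6*T (q(f, T) = (-11*f + (-1 + 4 + 3)*T) - 7 = (-11*f + 6*T) - 7 = -7 - 11*f + 6*T)
-525*q(-3, V(z, -5)) = -525*(-7 - 11*(-3) + 6*(2 - 1*(-5))) = -525*(-7 + 33 + 6*(2 + 5)) = -525*(-7 + 33 + 6*7) = -525*(-7 + 33 + 42) = -525*68 = -35700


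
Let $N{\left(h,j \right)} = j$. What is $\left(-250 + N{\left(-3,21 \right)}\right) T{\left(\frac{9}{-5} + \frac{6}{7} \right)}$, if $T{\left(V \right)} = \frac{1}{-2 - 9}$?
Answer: $\frac{229}{11} \approx 20.818$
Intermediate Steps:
$T{\left(V \right)} = - \frac{1}{11}$ ($T{\left(V \right)} = \frac{1}{-11} = - \frac{1}{11}$)
$\left(-250 + N{\left(-3,21 \right)}\right) T{\left(\frac{9}{-5} + \frac{6}{7} \right)} = \left(-250 + 21\right) \left(- \frac{1}{11}\right) = \left(-229\right) \left(- \frac{1}{11}\right) = \frac{229}{11}$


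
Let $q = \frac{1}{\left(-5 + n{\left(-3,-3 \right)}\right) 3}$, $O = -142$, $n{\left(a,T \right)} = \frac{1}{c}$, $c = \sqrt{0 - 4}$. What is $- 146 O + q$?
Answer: $\frac{6281776}{303} + \frac{2 i}{303} \approx 20732.0 + 0.0066007 i$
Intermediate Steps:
$c = 2 i$ ($c = \sqrt{-4} = 2 i \approx 2.0 i$)
$n{\left(a,T \right)} = - \frac{i}{2}$ ($n{\left(a,T \right)} = \frac{1}{2 i} = - \frac{i}{2}$)
$q = \frac{4 \left(-15 + \frac{3 i}{2}\right)}{909}$ ($q = \frac{1}{\left(-5 - \frac{i}{2}\right) 3} = \frac{1}{-15 - \frac{3 i}{2}} = \frac{4 \left(-15 + \frac{3 i}{2}\right)}{909} \approx -0.066007 + 0.0066007 i$)
$- 146 O + q = \left(-146\right) \left(-142\right) - \left(\frac{20}{303} - \frac{2 i}{303}\right) = 20732 - \left(\frac{20}{303} - \frac{2 i}{303}\right) = \frac{6281776}{303} + \frac{2 i}{303}$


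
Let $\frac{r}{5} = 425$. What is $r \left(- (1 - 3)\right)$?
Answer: $4250$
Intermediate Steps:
$r = 2125$ ($r = 5 \cdot 425 = 2125$)
$r \left(- (1 - 3)\right) = 2125 \left(- (1 - 3)\right) = 2125 \left(\left(-1\right) \left(-2\right)\right) = 2125 \cdot 2 = 4250$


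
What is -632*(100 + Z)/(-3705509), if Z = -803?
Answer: -444296/3705509 ≈ -0.11990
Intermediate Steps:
-632*(100 + Z)/(-3705509) = -632*(100 - 803)/(-3705509) = -632*(-703)*(-1/3705509) = 444296*(-1/3705509) = -444296/3705509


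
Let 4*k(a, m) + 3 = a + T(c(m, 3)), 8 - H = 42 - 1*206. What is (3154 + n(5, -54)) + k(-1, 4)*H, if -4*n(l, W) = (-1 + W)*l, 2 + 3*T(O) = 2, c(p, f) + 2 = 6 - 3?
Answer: 12203/4 ≈ 3050.8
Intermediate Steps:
c(p, f) = 1 (c(p, f) = -2 + (6 - 3) = -2 + 3 = 1)
T(O) = 0 (T(O) = -⅔ + (⅓)*2 = -⅔ + ⅔ = 0)
H = 172 (H = 8 - (42 - 1*206) = 8 - (42 - 206) = 8 - 1*(-164) = 8 + 164 = 172)
k(a, m) = -¾ + a/4 (k(a, m) = -¾ + (a + 0)/4 = -¾ + a/4)
n(l, W) = -l*(-1 + W)/4 (n(l, W) = -(-1 + W)*l/4 = -l*(-1 + W)/4)
(3154 + n(5, -54)) + k(-1, 4)*H = (3154 + (¼)*5*(1 - 1*(-54))) + (-¾ + (¼)*(-1))*172 = (3154 + (¼)*5*(1 + 54)) + (-¾ - ¼)*172 = (3154 + (¼)*5*55) - 1*172 = (3154 + 275/4) - 172 = 12891/4 - 172 = 12203/4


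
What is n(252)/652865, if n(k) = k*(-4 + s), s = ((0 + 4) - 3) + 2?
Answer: -252/652865 ≈ -0.00038599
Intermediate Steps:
s = 3 (s = (4 - 3) + 2 = 1 + 2 = 3)
n(k) = -k (n(k) = k*(-4 + 3) = k*(-1) = -k)
n(252)/652865 = -1*252/652865 = -252*1/652865 = -252/652865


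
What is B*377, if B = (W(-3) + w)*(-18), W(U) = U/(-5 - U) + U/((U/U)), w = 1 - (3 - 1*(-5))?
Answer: 57681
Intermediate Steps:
w = -7 (w = 1 - (3 + 5) = 1 - 1*8 = 1 - 8 = -7)
W(U) = U + U/(-5 - U) (W(U) = U/(-5 - U) + U/1 = U/(-5 - U) + U*1 = U/(-5 - U) + U = U + U/(-5 - U))
B = 153 (B = (-3*(4 - 3)/(5 - 3) - 7)*(-18) = (-3*1/2 - 7)*(-18) = (-3*½*1 - 7)*(-18) = (-3/2 - 7)*(-18) = -17/2*(-18) = 153)
B*377 = 153*377 = 57681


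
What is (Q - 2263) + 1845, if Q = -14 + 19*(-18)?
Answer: -774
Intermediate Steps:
Q = -356 (Q = -14 - 342 = -356)
(Q - 2263) + 1845 = (-356 - 2263) + 1845 = -2619 + 1845 = -774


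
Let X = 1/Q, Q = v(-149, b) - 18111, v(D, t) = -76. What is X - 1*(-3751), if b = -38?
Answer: 68219436/18187 ≈ 3751.0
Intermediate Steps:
Q = -18187 (Q = -76 - 18111 = -18187)
X = -1/18187 (X = 1/(-18187) = -1/18187 ≈ -5.4984e-5)
X - 1*(-3751) = -1/18187 - 1*(-3751) = -1/18187 + 3751 = 68219436/18187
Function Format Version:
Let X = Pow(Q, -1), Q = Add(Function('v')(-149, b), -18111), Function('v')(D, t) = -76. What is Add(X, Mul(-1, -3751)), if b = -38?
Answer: Rational(68219436, 18187) ≈ 3751.0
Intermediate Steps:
Q = -18187 (Q = Add(-76, -18111) = -18187)
X = Rational(-1, 18187) (X = Pow(-18187, -1) = Rational(-1, 18187) ≈ -5.4984e-5)
Add(X, Mul(-1, -3751)) = Add(Rational(-1, 18187), Mul(-1, -3751)) = Add(Rational(-1, 18187), 3751) = Rational(68219436, 18187)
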